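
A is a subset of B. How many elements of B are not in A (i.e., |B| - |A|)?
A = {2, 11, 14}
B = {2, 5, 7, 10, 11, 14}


Set A = {2, 11, 14}, |A| = 3
Set B = {2, 5, 7, 10, 11, 14}, |B| = 6
Since A ⊆ B: B \ A = {5, 7, 10}
|B| - |A| = 6 - 3 = 3

3


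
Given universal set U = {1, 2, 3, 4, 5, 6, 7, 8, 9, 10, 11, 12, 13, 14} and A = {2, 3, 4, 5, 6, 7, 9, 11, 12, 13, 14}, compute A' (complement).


Universal set U = {1, 2, 3, 4, 5, 6, 7, 8, 9, 10, 11, 12, 13, 14}
Set A = {2, 3, 4, 5, 6, 7, 9, 11, 12, 13, 14}
A' = U \ A = elements in U but not in A
Checking each element of U:
1 (not in A, include), 2 (in A, exclude), 3 (in A, exclude), 4 (in A, exclude), 5 (in A, exclude), 6 (in A, exclude), 7 (in A, exclude), 8 (not in A, include), 9 (in A, exclude), 10 (not in A, include), 11 (in A, exclude), 12 (in A, exclude), 13 (in A, exclude), 14 (in A, exclude)
A' = {1, 8, 10}

{1, 8, 10}


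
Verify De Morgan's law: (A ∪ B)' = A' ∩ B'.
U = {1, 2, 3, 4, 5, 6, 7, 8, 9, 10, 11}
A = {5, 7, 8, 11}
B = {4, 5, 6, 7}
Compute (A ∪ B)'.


U = {1, 2, 3, 4, 5, 6, 7, 8, 9, 10, 11}
A = {5, 7, 8, 11}, B = {4, 5, 6, 7}
A ∪ B = {4, 5, 6, 7, 8, 11}
(A ∪ B)' = U \ (A ∪ B) = {1, 2, 3, 9, 10}
Verification via A' ∩ B': A' = {1, 2, 3, 4, 6, 9, 10}, B' = {1, 2, 3, 8, 9, 10, 11}
A' ∩ B' = {1, 2, 3, 9, 10} ✓

{1, 2, 3, 9, 10}


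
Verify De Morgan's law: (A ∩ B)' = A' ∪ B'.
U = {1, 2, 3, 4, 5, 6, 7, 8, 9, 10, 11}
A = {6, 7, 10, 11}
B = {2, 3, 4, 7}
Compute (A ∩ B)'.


U = {1, 2, 3, 4, 5, 6, 7, 8, 9, 10, 11}
A = {6, 7, 10, 11}, B = {2, 3, 4, 7}
A ∩ B = {7}
(A ∩ B)' = U \ (A ∩ B) = {1, 2, 3, 4, 5, 6, 8, 9, 10, 11}
Verification via A' ∪ B': A' = {1, 2, 3, 4, 5, 8, 9}, B' = {1, 5, 6, 8, 9, 10, 11}
A' ∪ B' = {1, 2, 3, 4, 5, 6, 8, 9, 10, 11} ✓

{1, 2, 3, 4, 5, 6, 8, 9, 10, 11}


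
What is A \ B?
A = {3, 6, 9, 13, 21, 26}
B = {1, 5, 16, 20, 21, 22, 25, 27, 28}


Set A = {3, 6, 9, 13, 21, 26}
Set B = {1, 5, 16, 20, 21, 22, 25, 27, 28}
A \ B includes elements in A that are not in B.
Check each element of A:
3 (not in B, keep), 6 (not in B, keep), 9 (not in B, keep), 13 (not in B, keep), 21 (in B, remove), 26 (not in B, keep)
A \ B = {3, 6, 9, 13, 26}

{3, 6, 9, 13, 26}


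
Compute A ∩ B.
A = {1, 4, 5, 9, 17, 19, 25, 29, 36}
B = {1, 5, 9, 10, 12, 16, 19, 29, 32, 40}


Set A = {1, 4, 5, 9, 17, 19, 25, 29, 36}
Set B = {1, 5, 9, 10, 12, 16, 19, 29, 32, 40}
A ∩ B includes only elements in both sets.
Check each element of A against B:
1 ✓, 4 ✗, 5 ✓, 9 ✓, 17 ✗, 19 ✓, 25 ✗, 29 ✓, 36 ✗
A ∩ B = {1, 5, 9, 19, 29}

{1, 5, 9, 19, 29}


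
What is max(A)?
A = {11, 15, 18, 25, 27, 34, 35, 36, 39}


Set A = {11, 15, 18, 25, 27, 34, 35, 36, 39}
Elements in ascending order: 11, 15, 18, 25, 27, 34, 35, 36, 39
The largest element is 39.

39


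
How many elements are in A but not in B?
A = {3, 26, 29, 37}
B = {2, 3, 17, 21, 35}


Set A = {3, 26, 29, 37}
Set B = {2, 3, 17, 21, 35}
A \ B = {26, 29, 37}
|A \ B| = 3

3


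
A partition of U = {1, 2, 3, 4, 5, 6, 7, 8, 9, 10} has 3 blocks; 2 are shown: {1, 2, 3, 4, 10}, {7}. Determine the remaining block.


U = {1, 2, 3, 4, 5, 6, 7, 8, 9, 10}
Shown blocks: {1, 2, 3, 4, 10}, {7}
A partition's blocks are pairwise disjoint and cover U, so the missing block = U \ (union of shown blocks).
Union of shown blocks: {1, 2, 3, 4, 7, 10}
Missing block = U \ (union) = {5, 6, 8, 9}

{5, 6, 8, 9}


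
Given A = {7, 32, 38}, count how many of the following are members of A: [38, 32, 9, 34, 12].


Set A = {7, 32, 38}
Candidates: [38, 32, 9, 34, 12]
Check each candidate:
38 ∈ A, 32 ∈ A, 9 ∉ A, 34 ∉ A, 12 ∉ A
Count of candidates in A: 2

2


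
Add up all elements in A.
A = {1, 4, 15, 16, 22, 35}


Set A = {1, 4, 15, 16, 22, 35}
Sum = 1 + 4 + 15 + 16 + 22 + 35 = 93

93


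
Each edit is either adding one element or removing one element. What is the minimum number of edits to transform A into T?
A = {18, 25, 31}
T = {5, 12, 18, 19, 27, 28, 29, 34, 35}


Set A = {18, 25, 31}
Set T = {5, 12, 18, 19, 27, 28, 29, 34, 35}
Elements to remove from A (in A, not in T): {25, 31} → 2 removals
Elements to add to A (in T, not in A): {5, 12, 19, 27, 28, 29, 34, 35} → 8 additions
Total edits = 2 + 8 = 10

10


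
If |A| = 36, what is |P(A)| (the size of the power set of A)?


The set has 36 elements.
The power set contains all possible subsets.
|P(A)| = 2^|A| = 2^36 = 68719476736

68719476736


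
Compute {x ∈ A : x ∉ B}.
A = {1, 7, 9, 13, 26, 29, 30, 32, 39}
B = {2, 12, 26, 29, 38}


Set A = {1, 7, 9, 13, 26, 29, 30, 32, 39}
Set B = {2, 12, 26, 29, 38}
Check each element of A against B:
1 ∉ B (include), 7 ∉ B (include), 9 ∉ B (include), 13 ∉ B (include), 26 ∈ B, 29 ∈ B, 30 ∉ B (include), 32 ∉ B (include), 39 ∉ B (include)
Elements of A not in B: {1, 7, 9, 13, 30, 32, 39}

{1, 7, 9, 13, 30, 32, 39}


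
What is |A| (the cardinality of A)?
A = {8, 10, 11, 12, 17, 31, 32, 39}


Set A = {8, 10, 11, 12, 17, 31, 32, 39}
Listing elements: 8, 10, 11, 12, 17, 31, 32, 39
Counting: 8 elements
|A| = 8

8


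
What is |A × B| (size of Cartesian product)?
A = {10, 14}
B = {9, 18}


Set A = {10, 14} has 2 elements.
Set B = {9, 18} has 2 elements.
|A × B| = |A| × |B| = 2 × 2 = 4

4


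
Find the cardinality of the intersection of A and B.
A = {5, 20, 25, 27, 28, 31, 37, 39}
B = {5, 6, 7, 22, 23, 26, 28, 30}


Set A = {5, 20, 25, 27, 28, 31, 37, 39}
Set B = {5, 6, 7, 22, 23, 26, 28, 30}
A ∩ B = {5, 28}
|A ∩ B| = 2

2


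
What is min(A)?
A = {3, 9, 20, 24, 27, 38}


Set A = {3, 9, 20, 24, 27, 38}
Elements in ascending order: 3, 9, 20, 24, 27, 38
The smallest element is 3.

3


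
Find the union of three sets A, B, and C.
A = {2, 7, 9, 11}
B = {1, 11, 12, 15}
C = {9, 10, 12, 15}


Set A = {2, 7, 9, 11}
Set B = {1, 11, 12, 15}
Set C = {9, 10, 12, 15}
First, A ∪ B = {1, 2, 7, 9, 11, 12, 15}
Then, (A ∪ B) ∪ C = {1, 2, 7, 9, 10, 11, 12, 15}

{1, 2, 7, 9, 10, 11, 12, 15}


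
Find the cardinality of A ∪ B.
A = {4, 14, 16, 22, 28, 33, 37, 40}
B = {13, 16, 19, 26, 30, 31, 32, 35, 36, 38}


Set A = {4, 14, 16, 22, 28, 33, 37, 40}, |A| = 8
Set B = {13, 16, 19, 26, 30, 31, 32, 35, 36, 38}, |B| = 10
A ∩ B = {16}, |A ∩ B| = 1
|A ∪ B| = |A| + |B| - |A ∩ B| = 8 + 10 - 1 = 17

17


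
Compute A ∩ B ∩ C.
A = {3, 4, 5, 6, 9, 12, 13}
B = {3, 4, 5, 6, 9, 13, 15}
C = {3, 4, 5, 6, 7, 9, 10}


Set A = {3, 4, 5, 6, 9, 12, 13}
Set B = {3, 4, 5, 6, 9, 13, 15}
Set C = {3, 4, 5, 6, 7, 9, 10}
First, A ∩ B = {3, 4, 5, 6, 9, 13}
Then, (A ∩ B) ∩ C = {3, 4, 5, 6, 9}

{3, 4, 5, 6, 9}


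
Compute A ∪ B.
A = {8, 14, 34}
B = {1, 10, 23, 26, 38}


Set A = {8, 14, 34}
Set B = {1, 10, 23, 26, 38}
A ∪ B includes all elements in either set.
Elements from A: {8, 14, 34}
Elements from B not already included: {1, 10, 23, 26, 38}
A ∪ B = {1, 8, 10, 14, 23, 26, 34, 38}

{1, 8, 10, 14, 23, 26, 34, 38}


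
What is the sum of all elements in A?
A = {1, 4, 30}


Set A = {1, 4, 30}
Sum = 1 + 4 + 30 = 35

35


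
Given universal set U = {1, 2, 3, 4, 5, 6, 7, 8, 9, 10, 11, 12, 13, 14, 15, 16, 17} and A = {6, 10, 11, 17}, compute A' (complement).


Universal set U = {1, 2, 3, 4, 5, 6, 7, 8, 9, 10, 11, 12, 13, 14, 15, 16, 17}
Set A = {6, 10, 11, 17}
A' = U \ A = elements in U but not in A
Checking each element of U:
1 (not in A, include), 2 (not in A, include), 3 (not in A, include), 4 (not in A, include), 5 (not in A, include), 6 (in A, exclude), 7 (not in A, include), 8 (not in A, include), 9 (not in A, include), 10 (in A, exclude), 11 (in A, exclude), 12 (not in A, include), 13 (not in A, include), 14 (not in A, include), 15 (not in A, include), 16 (not in A, include), 17 (in A, exclude)
A' = {1, 2, 3, 4, 5, 7, 8, 9, 12, 13, 14, 15, 16}

{1, 2, 3, 4, 5, 7, 8, 9, 12, 13, 14, 15, 16}


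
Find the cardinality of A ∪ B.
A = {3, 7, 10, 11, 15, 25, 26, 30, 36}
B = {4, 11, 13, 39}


Set A = {3, 7, 10, 11, 15, 25, 26, 30, 36}, |A| = 9
Set B = {4, 11, 13, 39}, |B| = 4
A ∩ B = {11}, |A ∩ B| = 1
|A ∪ B| = |A| + |B| - |A ∩ B| = 9 + 4 - 1 = 12

12


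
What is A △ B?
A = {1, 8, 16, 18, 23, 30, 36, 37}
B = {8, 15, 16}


Set A = {1, 8, 16, 18, 23, 30, 36, 37}
Set B = {8, 15, 16}
A △ B = (A \ B) ∪ (B \ A)
Elements in A but not B: {1, 18, 23, 30, 36, 37}
Elements in B but not A: {15}
A △ B = {1, 15, 18, 23, 30, 36, 37}

{1, 15, 18, 23, 30, 36, 37}


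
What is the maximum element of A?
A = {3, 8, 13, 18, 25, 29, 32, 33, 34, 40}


Set A = {3, 8, 13, 18, 25, 29, 32, 33, 34, 40}
Elements in ascending order: 3, 8, 13, 18, 25, 29, 32, 33, 34, 40
The largest element is 40.

40


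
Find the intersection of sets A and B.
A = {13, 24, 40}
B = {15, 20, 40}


Set A = {13, 24, 40}
Set B = {15, 20, 40}
A ∩ B includes only elements in both sets.
Check each element of A against B:
13 ✗, 24 ✗, 40 ✓
A ∩ B = {40}

{40}


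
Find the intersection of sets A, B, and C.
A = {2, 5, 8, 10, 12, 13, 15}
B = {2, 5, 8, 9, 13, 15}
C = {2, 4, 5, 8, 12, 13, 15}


Set A = {2, 5, 8, 10, 12, 13, 15}
Set B = {2, 5, 8, 9, 13, 15}
Set C = {2, 4, 5, 8, 12, 13, 15}
First, A ∩ B = {2, 5, 8, 13, 15}
Then, (A ∩ B) ∩ C = {2, 5, 8, 13, 15}

{2, 5, 8, 13, 15}


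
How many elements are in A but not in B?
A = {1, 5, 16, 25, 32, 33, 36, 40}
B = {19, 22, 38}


Set A = {1, 5, 16, 25, 32, 33, 36, 40}
Set B = {19, 22, 38}
A \ B = {1, 5, 16, 25, 32, 33, 36, 40}
|A \ B| = 8

8


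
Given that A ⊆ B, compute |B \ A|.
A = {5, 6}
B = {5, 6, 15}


Set A = {5, 6}, |A| = 2
Set B = {5, 6, 15}, |B| = 3
Since A ⊆ B: B \ A = {15}
|B| - |A| = 3 - 2 = 1

1


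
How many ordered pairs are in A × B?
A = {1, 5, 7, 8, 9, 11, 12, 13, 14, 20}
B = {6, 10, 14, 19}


Set A = {1, 5, 7, 8, 9, 11, 12, 13, 14, 20} has 10 elements.
Set B = {6, 10, 14, 19} has 4 elements.
|A × B| = |A| × |B| = 10 × 4 = 40

40


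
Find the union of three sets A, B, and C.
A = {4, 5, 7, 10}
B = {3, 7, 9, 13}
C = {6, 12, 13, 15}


Set A = {4, 5, 7, 10}
Set B = {3, 7, 9, 13}
Set C = {6, 12, 13, 15}
First, A ∪ B = {3, 4, 5, 7, 9, 10, 13}
Then, (A ∪ B) ∪ C = {3, 4, 5, 6, 7, 9, 10, 12, 13, 15}

{3, 4, 5, 6, 7, 9, 10, 12, 13, 15}


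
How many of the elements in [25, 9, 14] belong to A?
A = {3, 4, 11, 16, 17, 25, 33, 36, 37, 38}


Set A = {3, 4, 11, 16, 17, 25, 33, 36, 37, 38}
Candidates: [25, 9, 14]
Check each candidate:
25 ∈ A, 9 ∉ A, 14 ∉ A
Count of candidates in A: 1

1


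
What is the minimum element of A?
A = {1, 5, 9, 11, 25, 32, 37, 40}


Set A = {1, 5, 9, 11, 25, 32, 37, 40}
Elements in ascending order: 1, 5, 9, 11, 25, 32, 37, 40
The smallest element is 1.

1


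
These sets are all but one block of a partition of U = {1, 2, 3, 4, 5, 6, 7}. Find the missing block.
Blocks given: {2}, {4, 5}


U = {1, 2, 3, 4, 5, 6, 7}
Shown blocks: {2}, {4, 5}
A partition's blocks are pairwise disjoint and cover U, so the missing block = U \ (union of shown blocks).
Union of shown blocks: {2, 4, 5}
Missing block = U \ (union) = {1, 3, 6, 7}

{1, 3, 6, 7}


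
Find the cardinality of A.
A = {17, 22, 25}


Set A = {17, 22, 25}
Listing elements: 17, 22, 25
Counting: 3 elements
|A| = 3

3


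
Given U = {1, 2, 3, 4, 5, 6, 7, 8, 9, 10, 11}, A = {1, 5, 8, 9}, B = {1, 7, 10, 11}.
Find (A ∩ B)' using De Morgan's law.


U = {1, 2, 3, 4, 5, 6, 7, 8, 9, 10, 11}
A = {1, 5, 8, 9}, B = {1, 7, 10, 11}
A ∩ B = {1}
(A ∩ B)' = U \ (A ∩ B) = {2, 3, 4, 5, 6, 7, 8, 9, 10, 11}
Verification via A' ∪ B': A' = {2, 3, 4, 6, 7, 10, 11}, B' = {2, 3, 4, 5, 6, 8, 9}
A' ∪ B' = {2, 3, 4, 5, 6, 7, 8, 9, 10, 11} ✓

{2, 3, 4, 5, 6, 7, 8, 9, 10, 11}


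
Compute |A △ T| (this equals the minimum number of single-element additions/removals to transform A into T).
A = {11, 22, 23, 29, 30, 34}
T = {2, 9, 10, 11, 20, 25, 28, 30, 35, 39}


Set A = {11, 22, 23, 29, 30, 34}
Set T = {2, 9, 10, 11, 20, 25, 28, 30, 35, 39}
Elements to remove from A (in A, not in T): {22, 23, 29, 34} → 4 removals
Elements to add to A (in T, not in A): {2, 9, 10, 20, 25, 28, 35, 39} → 8 additions
Total edits = 4 + 8 = 12

12


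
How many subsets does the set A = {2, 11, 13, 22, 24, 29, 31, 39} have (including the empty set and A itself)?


Set A = {2, 11, 13, 22, 24, 29, 31, 39}
|A| = 8
The power set P(A) contains all subsets of A.
|P(A)| = 2^|A| = 2^8 = 256

256


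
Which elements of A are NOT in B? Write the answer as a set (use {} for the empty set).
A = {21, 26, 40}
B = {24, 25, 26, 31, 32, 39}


Set A = {21, 26, 40}
Set B = {24, 25, 26, 31, 32, 39}
Check each element of A against B:
21 ∉ B (include), 26 ∈ B, 40 ∉ B (include)
Elements of A not in B: {21, 40}

{21, 40}


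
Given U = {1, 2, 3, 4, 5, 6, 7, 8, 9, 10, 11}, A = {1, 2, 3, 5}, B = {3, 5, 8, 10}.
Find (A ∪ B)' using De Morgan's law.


U = {1, 2, 3, 4, 5, 6, 7, 8, 9, 10, 11}
A = {1, 2, 3, 5}, B = {3, 5, 8, 10}
A ∪ B = {1, 2, 3, 5, 8, 10}
(A ∪ B)' = U \ (A ∪ B) = {4, 6, 7, 9, 11}
Verification via A' ∩ B': A' = {4, 6, 7, 8, 9, 10, 11}, B' = {1, 2, 4, 6, 7, 9, 11}
A' ∩ B' = {4, 6, 7, 9, 11} ✓

{4, 6, 7, 9, 11}


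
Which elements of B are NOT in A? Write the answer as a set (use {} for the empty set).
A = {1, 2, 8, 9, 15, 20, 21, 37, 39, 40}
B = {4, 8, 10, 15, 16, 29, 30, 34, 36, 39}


Set A = {1, 2, 8, 9, 15, 20, 21, 37, 39, 40}
Set B = {4, 8, 10, 15, 16, 29, 30, 34, 36, 39}
Check each element of B against A:
4 ∉ A (include), 8 ∈ A, 10 ∉ A (include), 15 ∈ A, 16 ∉ A (include), 29 ∉ A (include), 30 ∉ A (include), 34 ∉ A (include), 36 ∉ A (include), 39 ∈ A
Elements of B not in A: {4, 10, 16, 29, 30, 34, 36}

{4, 10, 16, 29, 30, 34, 36}


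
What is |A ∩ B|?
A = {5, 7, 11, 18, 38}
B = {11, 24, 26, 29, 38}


Set A = {5, 7, 11, 18, 38}
Set B = {11, 24, 26, 29, 38}
A ∩ B = {11, 38}
|A ∩ B| = 2

2


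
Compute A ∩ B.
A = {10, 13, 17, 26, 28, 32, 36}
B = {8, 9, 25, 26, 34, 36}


Set A = {10, 13, 17, 26, 28, 32, 36}
Set B = {8, 9, 25, 26, 34, 36}
A ∩ B includes only elements in both sets.
Check each element of A against B:
10 ✗, 13 ✗, 17 ✗, 26 ✓, 28 ✗, 32 ✗, 36 ✓
A ∩ B = {26, 36}

{26, 36}


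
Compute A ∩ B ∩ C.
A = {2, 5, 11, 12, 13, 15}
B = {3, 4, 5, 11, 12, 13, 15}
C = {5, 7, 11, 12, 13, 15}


Set A = {2, 5, 11, 12, 13, 15}
Set B = {3, 4, 5, 11, 12, 13, 15}
Set C = {5, 7, 11, 12, 13, 15}
First, A ∩ B = {5, 11, 12, 13, 15}
Then, (A ∩ B) ∩ C = {5, 11, 12, 13, 15}

{5, 11, 12, 13, 15}


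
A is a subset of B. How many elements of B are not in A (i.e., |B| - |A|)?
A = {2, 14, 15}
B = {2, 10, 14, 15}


Set A = {2, 14, 15}, |A| = 3
Set B = {2, 10, 14, 15}, |B| = 4
Since A ⊆ B: B \ A = {10}
|B| - |A| = 4 - 3 = 1

1


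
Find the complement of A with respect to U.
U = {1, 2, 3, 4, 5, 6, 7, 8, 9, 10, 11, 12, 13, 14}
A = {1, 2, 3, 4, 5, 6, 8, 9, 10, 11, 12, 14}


Universal set U = {1, 2, 3, 4, 5, 6, 7, 8, 9, 10, 11, 12, 13, 14}
Set A = {1, 2, 3, 4, 5, 6, 8, 9, 10, 11, 12, 14}
A' = U \ A = elements in U but not in A
Checking each element of U:
1 (in A, exclude), 2 (in A, exclude), 3 (in A, exclude), 4 (in A, exclude), 5 (in A, exclude), 6 (in A, exclude), 7 (not in A, include), 8 (in A, exclude), 9 (in A, exclude), 10 (in A, exclude), 11 (in A, exclude), 12 (in A, exclude), 13 (not in A, include), 14 (in A, exclude)
A' = {7, 13}

{7, 13}


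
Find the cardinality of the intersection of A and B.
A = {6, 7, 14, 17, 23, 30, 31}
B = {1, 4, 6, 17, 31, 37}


Set A = {6, 7, 14, 17, 23, 30, 31}
Set B = {1, 4, 6, 17, 31, 37}
A ∩ B = {6, 17, 31}
|A ∩ B| = 3

3


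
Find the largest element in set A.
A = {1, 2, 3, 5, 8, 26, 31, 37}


Set A = {1, 2, 3, 5, 8, 26, 31, 37}
Elements in ascending order: 1, 2, 3, 5, 8, 26, 31, 37
The largest element is 37.

37


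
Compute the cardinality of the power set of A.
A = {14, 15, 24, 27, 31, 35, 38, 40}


Set A = {14, 15, 24, 27, 31, 35, 38, 40}
|A| = 8
The power set P(A) contains all subsets of A.
|P(A)| = 2^|A| = 2^8 = 256

256


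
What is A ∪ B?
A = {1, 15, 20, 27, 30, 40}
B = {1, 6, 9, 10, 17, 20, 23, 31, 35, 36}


Set A = {1, 15, 20, 27, 30, 40}
Set B = {1, 6, 9, 10, 17, 20, 23, 31, 35, 36}
A ∪ B includes all elements in either set.
Elements from A: {1, 15, 20, 27, 30, 40}
Elements from B not already included: {6, 9, 10, 17, 23, 31, 35, 36}
A ∪ B = {1, 6, 9, 10, 15, 17, 20, 23, 27, 30, 31, 35, 36, 40}

{1, 6, 9, 10, 15, 17, 20, 23, 27, 30, 31, 35, 36, 40}


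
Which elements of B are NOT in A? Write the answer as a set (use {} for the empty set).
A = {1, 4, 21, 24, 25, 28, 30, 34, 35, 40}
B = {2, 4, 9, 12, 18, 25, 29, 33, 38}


Set A = {1, 4, 21, 24, 25, 28, 30, 34, 35, 40}
Set B = {2, 4, 9, 12, 18, 25, 29, 33, 38}
Check each element of B against A:
2 ∉ A (include), 4 ∈ A, 9 ∉ A (include), 12 ∉ A (include), 18 ∉ A (include), 25 ∈ A, 29 ∉ A (include), 33 ∉ A (include), 38 ∉ A (include)
Elements of B not in A: {2, 9, 12, 18, 29, 33, 38}

{2, 9, 12, 18, 29, 33, 38}


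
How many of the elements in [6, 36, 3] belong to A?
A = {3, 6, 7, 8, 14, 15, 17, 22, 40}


Set A = {3, 6, 7, 8, 14, 15, 17, 22, 40}
Candidates: [6, 36, 3]
Check each candidate:
6 ∈ A, 36 ∉ A, 3 ∈ A
Count of candidates in A: 2

2


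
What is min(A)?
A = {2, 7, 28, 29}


Set A = {2, 7, 28, 29}
Elements in ascending order: 2, 7, 28, 29
The smallest element is 2.

2


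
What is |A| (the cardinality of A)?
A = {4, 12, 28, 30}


Set A = {4, 12, 28, 30}
Listing elements: 4, 12, 28, 30
Counting: 4 elements
|A| = 4

4


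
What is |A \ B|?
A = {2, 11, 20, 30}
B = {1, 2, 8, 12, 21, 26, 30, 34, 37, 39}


Set A = {2, 11, 20, 30}
Set B = {1, 2, 8, 12, 21, 26, 30, 34, 37, 39}
A \ B = {11, 20}
|A \ B| = 2

2


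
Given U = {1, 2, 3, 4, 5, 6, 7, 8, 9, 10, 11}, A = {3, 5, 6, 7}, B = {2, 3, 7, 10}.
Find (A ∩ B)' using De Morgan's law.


U = {1, 2, 3, 4, 5, 6, 7, 8, 9, 10, 11}
A = {3, 5, 6, 7}, B = {2, 3, 7, 10}
A ∩ B = {3, 7}
(A ∩ B)' = U \ (A ∩ B) = {1, 2, 4, 5, 6, 8, 9, 10, 11}
Verification via A' ∪ B': A' = {1, 2, 4, 8, 9, 10, 11}, B' = {1, 4, 5, 6, 8, 9, 11}
A' ∪ B' = {1, 2, 4, 5, 6, 8, 9, 10, 11} ✓

{1, 2, 4, 5, 6, 8, 9, 10, 11}


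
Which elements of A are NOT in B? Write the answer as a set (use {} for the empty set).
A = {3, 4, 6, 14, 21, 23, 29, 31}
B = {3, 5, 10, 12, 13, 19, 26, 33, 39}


Set A = {3, 4, 6, 14, 21, 23, 29, 31}
Set B = {3, 5, 10, 12, 13, 19, 26, 33, 39}
Check each element of A against B:
3 ∈ B, 4 ∉ B (include), 6 ∉ B (include), 14 ∉ B (include), 21 ∉ B (include), 23 ∉ B (include), 29 ∉ B (include), 31 ∉ B (include)
Elements of A not in B: {4, 6, 14, 21, 23, 29, 31}

{4, 6, 14, 21, 23, 29, 31}


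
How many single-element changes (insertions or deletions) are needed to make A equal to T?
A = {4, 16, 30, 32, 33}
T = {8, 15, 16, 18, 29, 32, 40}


Set A = {4, 16, 30, 32, 33}
Set T = {8, 15, 16, 18, 29, 32, 40}
Elements to remove from A (in A, not in T): {4, 30, 33} → 3 removals
Elements to add to A (in T, not in A): {8, 15, 18, 29, 40} → 5 additions
Total edits = 3 + 5 = 8

8


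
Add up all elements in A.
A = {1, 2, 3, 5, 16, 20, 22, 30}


Set A = {1, 2, 3, 5, 16, 20, 22, 30}
Sum = 1 + 2 + 3 + 5 + 16 + 20 + 22 + 30 = 99

99


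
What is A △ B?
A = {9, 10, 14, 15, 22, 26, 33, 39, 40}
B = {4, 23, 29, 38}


Set A = {9, 10, 14, 15, 22, 26, 33, 39, 40}
Set B = {4, 23, 29, 38}
A △ B = (A \ B) ∪ (B \ A)
Elements in A but not B: {9, 10, 14, 15, 22, 26, 33, 39, 40}
Elements in B but not A: {4, 23, 29, 38}
A △ B = {4, 9, 10, 14, 15, 22, 23, 26, 29, 33, 38, 39, 40}

{4, 9, 10, 14, 15, 22, 23, 26, 29, 33, 38, 39, 40}


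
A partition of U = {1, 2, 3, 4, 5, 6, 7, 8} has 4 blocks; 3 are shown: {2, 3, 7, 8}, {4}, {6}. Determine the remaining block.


U = {1, 2, 3, 4, 5, 6, 7, 8}
Shown blocks: {2, 3, 7, 8}, {4}, {6}
A partition's blocks are pairwise disjoint and cover U, so the missing block = U \ (union of shown blocks).
Union of shown blocks: {2, 3, 4, 6, 7, 8}
Missing block = U \ (union) = {1, 5}

{1, 5}


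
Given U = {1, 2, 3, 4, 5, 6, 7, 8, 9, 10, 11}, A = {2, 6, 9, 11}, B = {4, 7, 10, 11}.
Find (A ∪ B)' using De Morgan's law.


U = {1, 2, 3, 4, 5, 6, 7, 8, 9, 10, 11}
A = {2, 6, 9, 11}, B = {4, 7, 10, 11}
A ∪ B = {2, 4, 6, 7, 9, 10, 11}
(A ∪ B)' = U \ (A ∪ B) = {1, 3, 5, 8}
Verification via A' ∩ B': A' = {1, 3, 4, 5, 7, 8, 10}, B' = {1, 2, 3, 5, 6, 8, 9}
A' ∩ B' = {1, 3, 5, 8} ✓

{1, 3, 5, 8}


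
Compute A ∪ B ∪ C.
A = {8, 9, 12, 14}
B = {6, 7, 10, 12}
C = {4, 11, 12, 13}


Set A = {8, 9, 12, 14}
Set B = {6, 7, 10, 12}
Set C = {4, 11, 12, 13}
First, A ∪ B = {6, 7, 8, 9, 10, 12, 14}
Then, (A ∪ B) ∪ C = {4, 6, 7, 8, 9, 10, 11, 12, 13, 14}

{4, 6, 7, 8, 9, 10, 11, 12, 13, 14}


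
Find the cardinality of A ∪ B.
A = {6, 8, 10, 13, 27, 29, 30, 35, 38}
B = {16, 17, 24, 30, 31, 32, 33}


Set A = {6, 8, 10, 13, 27, 29, 30, 35, 38}, |A| = 9
Set B = {16, 17, 24, 30, 31, 32, 33}, |B| = 7
A ∩ B = {30}, |A ∩ B| = 1
|A ∪ B| = |A| + |B| - |A ∩ B| = 9 + 7 - 1 = 15

15


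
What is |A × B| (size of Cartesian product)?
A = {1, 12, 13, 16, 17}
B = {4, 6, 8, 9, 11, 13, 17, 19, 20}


Set A = {1, 12, 13, 16, 17} has 5 elements.
Set B = {4, 6, 8, 9, 11, 13, 17, 19, 20} has 9 elements.
|A × B| = |A| × |B| = 5 × 9 = 45

45


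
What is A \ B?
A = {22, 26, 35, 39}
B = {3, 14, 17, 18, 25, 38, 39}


Set A = {22, 26, 35, 39}
Set B = {3, 14, 17, 18, 25, 38, 39}
A \ B includes elements in A that are not in B.
Check each element of A:
22 (not in B, keep), 26 (not in B, keep), 35 (not in B, keep), 39 (in B, remove)
A \ B = {22, 26, 35}

{22, 26, 35}


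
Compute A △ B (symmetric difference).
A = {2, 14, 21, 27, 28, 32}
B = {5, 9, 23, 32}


Set A = {2, 14, 21, 27, 28, 32}
Set B = {5, 9, 23, 32}
A △ B = (A \ B) ∪ (B \ A)
Elements in A but not B: {2, 14, 21, 27, 28}
Elements in B but not A: {5, 9, 23}
A △ B = {2, 5, 9, 14, 21, 23, 27, 28}

{2, 5, 9, 14, 21, 23, 27, 28}


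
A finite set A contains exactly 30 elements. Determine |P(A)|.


The set has 30 elements.
The power set contains all possible subsets.
|P(A)| = 2^|A| = 2^30 = 1073741824

1073741824


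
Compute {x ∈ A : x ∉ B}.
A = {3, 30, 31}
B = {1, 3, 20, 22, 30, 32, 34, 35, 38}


Set A = {3, 30, 31}
Set B = {1, 3, 20, 22, 30, 32, 34, 35, 38}
Check each element of A against B:
3 ∈ B, 30 ∈ B, 31 ∉ B (include)
Elements of A not in B: {31}

{31}


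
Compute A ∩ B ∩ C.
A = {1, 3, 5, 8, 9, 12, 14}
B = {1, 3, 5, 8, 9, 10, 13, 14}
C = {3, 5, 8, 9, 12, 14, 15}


Set A = {1, 3, 5, 8, 9, 12, 14}
Set B = {1, 3, 5, 8, 9, 10, 13, 14}
Set C = {3, 5, 8, 9, 12, 14, 15}
First, A ∩ B = {1, 3, 5, 8, 9, 14}
Then, (A ∩ B) ∩ C = {3, 5, 8, 9, 14}

{3, 5, 8, 9, 14}


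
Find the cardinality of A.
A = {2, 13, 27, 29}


Set A = {2, 13, 27, 29}
Listing elements: 2, 13, 27, 29
Counting: 4 elements
|A| = 4

4


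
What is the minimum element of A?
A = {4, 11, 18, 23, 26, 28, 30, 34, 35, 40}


Set A = {4, 11, 18, 23, 26, 28, 30, 34, 35, 40}
Elements in ascending order: 4, 11, 18, 23, 26, 28, 30, 34, 35, 40
The smallest element is 4.

4


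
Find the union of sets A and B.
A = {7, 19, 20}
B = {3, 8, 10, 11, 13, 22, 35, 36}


Set A = {7, 19, 20}
Set B = {3, 8, 10, 11, 13, 22, 35, 36}
A ∪ B includes all elements in either set.
Elements from A: {7, 19, 20}
Elements from B not already included: {3, 8, 10, 11, 13, 22, 35, 36}
A ∪ B = {3, 7, 8, 10, 11, 13, 19, 20, 22, 35, 36}

{3, 7, 8, 10, 11, 13, 19, 20, 22, 35, 36}


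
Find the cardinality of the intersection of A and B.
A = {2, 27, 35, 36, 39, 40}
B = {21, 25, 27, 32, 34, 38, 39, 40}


Set A = {2, 27, 35, 36, 39, 40}
Set B = {21, 25, 27, 32, 34, 38, 39, 40}
A ∩ B = {27, 39, 40}
|A ∩ B| = 3

3


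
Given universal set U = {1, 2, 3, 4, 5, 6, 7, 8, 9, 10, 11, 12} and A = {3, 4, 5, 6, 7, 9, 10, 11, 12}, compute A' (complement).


Universal set U = {1, 2, 3, 4, 5, 6, 7, 8, 9, 10, 11, 12}
Set A = {3, 4, 5, 6, 7, 9, 10, 11, 12}
A' = U \ A = elements in U but not in A
Checking each element of U:
1 (not in A, include), 2 (not in A, include), 3 (in A, exclude), 4 (in A, exclude), 5 (in A, exclude), 6 (in A, exclude), 7 (in A, exclude), 8 (not in A, include), 9 (in A, exclude), 10 (in A, exclude), 11 (in A, exclude), 12 (in A, exclude)
A' = {1, 2, 8}

{1, 2, 8}


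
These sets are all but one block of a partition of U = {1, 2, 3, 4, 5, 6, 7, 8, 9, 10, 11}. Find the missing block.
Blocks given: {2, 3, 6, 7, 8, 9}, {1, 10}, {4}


U = {1, 2, 3, 4, 5, 6, 7, 8, 9, 10, 11}
Shown blocks: {2, 3, 6, 7, 8, 9}, {1, 10}, {4}
A partition's blocks are pairwise disjoint and cover U, so the missing block = U \ (union of shown blocks).
Union of shown blocks: {1, 2, 3, 4, 6, 7, 8, 9, 10}
Missing block = U \ (union) = {5, 11}

{5, 11}


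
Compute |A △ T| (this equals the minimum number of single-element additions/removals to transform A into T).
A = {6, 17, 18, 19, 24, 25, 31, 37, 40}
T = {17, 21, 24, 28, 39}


Set A = {6, 17, 18, 19, 24, 25, 31, 37, 40}
Set T = {17, 21, 24, 28, 39}
Elements to remove from A (in A, not in T): {6, 18, 19, 25, 31, 37, 40} → 7 removals
Elements to add to A (in T, not in A): {21, 28, 39} → 3 additions
Total edits = 7 + 3 = 10

10


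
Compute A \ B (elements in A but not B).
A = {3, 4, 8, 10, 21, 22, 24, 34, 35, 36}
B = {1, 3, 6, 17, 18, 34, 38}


Set A = {3, 4, 8, 10, 21, 22, 24, 34, 35, 36}
Set B = {1, 3, 6, 17, 18, 34, 38}
A \ B includes elements in A that are not in B.
Check each element of A:
3 (in B, remove), 4 (not in B, keep), 8 (not in B, keep), 10 (not in B, keep), 21 (not in B, keep), 22 (not in B, keep), 24 (not in B, keep), 34 (in B, remove), 35 (not in B, keep), 36 (not in B, keep)
A \ B = {4, 8, 10, 21, 22, 24, 35, 36}

{4, 8, 10, 21, 22, 24, 35, 36}


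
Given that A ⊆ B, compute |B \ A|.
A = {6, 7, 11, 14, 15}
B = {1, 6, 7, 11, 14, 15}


Set A = {6, 7, 11, 14, 15}, |A| = 5
Set B = {1, 6, 7, 11, 14, 15}, |B| = 6
Since A ⊆ B: B \ A = {1}
|B| - |A| = 6 - 5 = 1

1


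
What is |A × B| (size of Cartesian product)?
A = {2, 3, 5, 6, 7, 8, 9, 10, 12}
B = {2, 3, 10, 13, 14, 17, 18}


Set A = {2, 3, 5, 6, 7, 8, 9, 10, 12} has 9 elements.
Set B = {2, 3, 10, 13, 14, 17, 18} has 7 elements.
|A × B| = |A| × |B| = 9 × 7 = 63

63


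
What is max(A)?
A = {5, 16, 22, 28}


Set A = {5, 16, 22, 28}
Elements in ascending order: 5, 16, 22, 28
The largest element is 28.

28


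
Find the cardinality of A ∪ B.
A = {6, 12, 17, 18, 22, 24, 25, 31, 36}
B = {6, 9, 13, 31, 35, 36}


Set A = {6, 12, 17, 18, 22, 24, 25, 31, 36}, |A| = 9
Set B = {6, 9, 13, 31, 35, 36}, |B| = 6
A ∩ B = {6, 31, 36}, |A ∩ B| = 3
|A ∪ B| = |A| + |B| - |A ∩ B| = 9 + 6 - 3 = 12

12


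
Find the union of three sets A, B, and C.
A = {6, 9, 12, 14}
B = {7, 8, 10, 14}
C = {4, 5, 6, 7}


Set A = {6, 9, 12, 14}
Set B = {7, 8, 10, 14}
Set C = {4, 5, 6, 7}
First, A ∪ B = {6, 7, 8, 9, 10, 12, 14}
Then, (A ∪ B) ∪ C = {4, 5, 6, 7, 8, 9, 10, 12, 14}

{4, 5, 6, 7, 8, 9, 10, 12, 14}


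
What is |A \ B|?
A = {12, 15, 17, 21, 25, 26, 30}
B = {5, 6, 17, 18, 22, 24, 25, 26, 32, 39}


Set A = {12, 15, 17, 21, 25, 26, 30}
Set B = {5, 6, 17, 18, 22, 24, 25, 26, 32, 39}
A \ B = {12, 15, 21, 30}
|A \ B| = 4

4


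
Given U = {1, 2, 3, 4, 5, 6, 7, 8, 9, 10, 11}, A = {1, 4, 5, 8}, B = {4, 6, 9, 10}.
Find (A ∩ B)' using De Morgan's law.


U = {1, 2, 3, 4, 5, 6, 7, 8, 9, 10, 11}
A = {1, 4, 5, 8}, B = {4, 6, 9, 10}
A ∩ B = {4}
(A ∩ B)' = U \ (A ∩ B) = {1, 2, 3, 5, 6, 7, 8, 9, 10, 11}
Verification via A' ∪ B': A' = {2, 3, 6, 7, 9, 10, 11}, B' = {1, 2, 3, 5, 7, 8, 11}
A' ∪ B' = {1, 2, 3, 5, 6, 7, 8, 9, 10, 11} ✓

{1, 2, 3, 5, 6, 7, 8, 9, 10, 11}


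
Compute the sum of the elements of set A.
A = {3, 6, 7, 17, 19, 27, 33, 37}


Set A = {3, 6, 7, 17, 19, 27, 33, 37}
Sum = 3 + 6 + 7 + 17 + 19 + 27 + 33 + 37 = 149

149


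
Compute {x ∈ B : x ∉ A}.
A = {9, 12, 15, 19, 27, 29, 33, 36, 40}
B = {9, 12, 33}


Set A = {9, 12, 15, 19, 27, 29, 33, 36, 40}
Set B = {9, 12, 33}
Check each element of B against A:
9 ∈ A, 12 ∈ A, 33 ∈ A
Elements of B not in A: {}

{}


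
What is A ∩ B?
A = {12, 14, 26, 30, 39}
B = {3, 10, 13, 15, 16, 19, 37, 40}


Set A = {12, 14, 26, 30, 39}
Set B = {3, 10, 13, 15, 16, 19, 37, 40}
A ∩ B includes only elements in both sets.
Check each element of A against B:
12 ✗, 14 ✗, 26 ✗, 30 ✗, 39 ✗
A ∩ B = {}

{}


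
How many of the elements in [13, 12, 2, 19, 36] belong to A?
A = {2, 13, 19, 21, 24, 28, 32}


Set A = {2, 13, 19, 21, 24, 28, 32}
Candidates: [13, 12, 2, 19, 36]
Check each candidate:
13 ∈ A, 12 ∉ A, 2 ∈ A, 19 ∈ A, 36 ∉ A
Count of candidates in A: 3

3


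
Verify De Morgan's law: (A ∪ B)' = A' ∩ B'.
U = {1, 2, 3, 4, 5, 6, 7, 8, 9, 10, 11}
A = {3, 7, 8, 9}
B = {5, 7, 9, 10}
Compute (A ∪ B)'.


U = {1, 2, 3, 4, 5, 6, 7, 8, 9, 10, 11}
A = {3, 7, 8, 9}, B = {5, 7, 9, 10}
A ∪ B = {3, 5, 7, 8, 9, 10}
(A ∪ B)' = U \ (A ∪ B) = {1, 2, 4, 6, 11}
Verification via A' ∩ B': A' = {1, 2, 4, 5, 6, 10, 11}, B' = {1, 2, 3, 4, 6, 8, 11}
A' ∩ B' = {1, 2, 4, 6, 11} ✓

{1, 2, 4, 6, 11}


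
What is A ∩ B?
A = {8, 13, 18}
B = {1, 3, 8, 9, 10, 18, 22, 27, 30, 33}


Set A = {8, 13, 18}
Set B = {1, 3, 8, 9, 10, 18, 22, 27, 30, 33}
A ∩ B includes only elements in both sets.
Check each element of A against B:
8 ✓, 13 ✗, 18 ✓
A ∩ B = {8, 18}

{8, 18}


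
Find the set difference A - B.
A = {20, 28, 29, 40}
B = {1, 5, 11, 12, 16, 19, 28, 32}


Set A = {20, 28, 29, 40}
Set B = {1, 5, 11, 12, 16, 19, 28, 32}
A \ B includes elements in A that are not in B.
Check each element of A:
20 (not in B, keep), 28 (in B, remove), 29 (not in B, keep), 40 (not in B, keep)
A \ B = {20, 29, 40}

{20, 29, 40}


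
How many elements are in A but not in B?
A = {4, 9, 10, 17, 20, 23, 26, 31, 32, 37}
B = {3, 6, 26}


Set A = {4, 9, 10, 17, 20, 23, 26, 31, 32, 37}
Set B = {3, 6, 26}
A \ B = {4, 9, 10, 17, 20, 23, 31, 32, 37}
|A \ B| = 9

9


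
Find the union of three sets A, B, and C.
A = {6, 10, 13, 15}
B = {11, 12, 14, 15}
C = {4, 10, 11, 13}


Set A = {6, 10, 13, 15}
Set B = {11, 12, 14, 15}
Set C = {4, 10, 11, 13}
First, A ∪ B = {6, 10, 11, 12, 13, 14, 15}
Then, (A ∪ B) ∪ C = {4, 6, 10, 11, 12, 13, 14, 15}

{4, 6, 10, 11, 12, 13, 14, 15}


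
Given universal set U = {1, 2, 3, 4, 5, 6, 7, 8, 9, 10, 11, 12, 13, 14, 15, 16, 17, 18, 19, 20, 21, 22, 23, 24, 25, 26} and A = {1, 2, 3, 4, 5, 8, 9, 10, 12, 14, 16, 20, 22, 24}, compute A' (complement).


Universal set U = {1, 2, 3, 4, 5, 6, 7, 8, 9, 10, 11, 12, 13, 14, 15, 16, 17, 18, 19, 20, 21, 22, 23, 24, 25, 26}
Set A = {1, 2, 3, 4, 5, 8, 9, 10, 12, 14, 16, 20, 22, 24}
A' = U \ A = elements in U but not in A
Checking each element of U:
1 (in A, exclude), 2 (in A, exclude), 3 (in A, exclude), 4 (in A, exclude), 5 (in A, exclude), 6 (not in A, include), 7 (not in A, include), 8 (in A, exclude), 9 (in A, exclude), 10 (in A, exclude), 11 (not in A, include), 12 (in A, exclude), 13 (not in A, include), 14 (in A, exclude), 15 (not in A, include), 16 (in A, exclude), 17 (not in A, include), 18 (not in A, include), 19 (not in A, include), 20 (in A, exclude), 21 (not in A, include), 22 (in A, exclude), 23 (not in A, include), 24 (in A, exclude), 25 (not in A, include), 26 (not in A, include)
A' = {6, 7, 11, 13, 15, 17, 18, 19, 21, 23, 25, 26}

{6, 7, 11, 13, 15, 17, 18, 19, 21, 23, 25, 26}


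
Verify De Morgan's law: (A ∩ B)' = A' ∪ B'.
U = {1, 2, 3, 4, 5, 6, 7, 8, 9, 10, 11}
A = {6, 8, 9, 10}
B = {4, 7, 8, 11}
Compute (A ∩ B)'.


U = {1, 2, 3, 4, 5, 6, 7, 8, 9, 10, 11}
A = {6, 8, 9, 10}, B = {4, 7, 8, 11}
A ∩ B = {8}
(A ∩ B)' = U \ (A ∩ B) = {1, 2, 3, 4, 5, 6, 7, 9, 10, 11}
Verification via A' ∪ B': A' = {1, 2, 3, 4, 5, 7, 11}, B' = {1, 2, 3, 5, 6, 9, 10}
A' ∪ B' = {1, 2, 3, 4, 5, 6, 7, 9, 10, 11} ✓

{1, 2, 3, 4, 5, 6, 7, 9, 10, 11}


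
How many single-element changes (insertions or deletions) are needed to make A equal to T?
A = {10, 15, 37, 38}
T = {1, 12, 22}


Set A = {10, 15, 37, 38}
Set T = {1, 12, 22}
Elements to remove from A (in A, not in T): {10, 15, 37, 38} → 4 removals
Elements to add to A (in T, not in A): {1, 12, 22} → 3 additions
Total edits = 4 + 3 = 7

7


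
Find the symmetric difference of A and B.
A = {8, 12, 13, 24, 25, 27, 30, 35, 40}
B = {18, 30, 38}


Set A = {8, 12, 13, 24, 25, 27, 30, 35, 40}
Set B = {18, 30, 38}
A △ B = (A \ B) ∪ (B \ A)
Elements in A but not B: {8, 12, 13, 24, 25, 27, 35, 40}
Elements in B but not A: {18, 38}
A △ B = {8, 12, 13, 18, 24, 25, 27, 35, 38, 40}

{8, 12, 13, 18, 24, 25, 27, 35, 38, 40}


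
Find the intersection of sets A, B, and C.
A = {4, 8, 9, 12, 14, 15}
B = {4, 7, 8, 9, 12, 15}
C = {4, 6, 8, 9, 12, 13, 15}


Set A = {4, 8, 9, 12, 14, 15}
Set B = {4, 7, 8, 9, 12, 15}
Set C = {4, 6, 8, 9, 12, 13, 15}
First, A ∩ B = {4, 8, 9, 12, 15}
Then, (A ∩ B) ∩ C = {4, 8, 9, 12, 15}

{4, 8, 9, 12, 15}


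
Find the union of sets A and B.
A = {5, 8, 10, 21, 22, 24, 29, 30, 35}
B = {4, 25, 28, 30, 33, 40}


Set A = {5, 8, 10, 21, 22, 24, 29, 30, 35}
Set B = {4, 25, 28, 30, 33, 40}
A ∪ B includes all elements in either set.
Elements from A: {5, 8, 10, 21, 22, 24, 29, 30, 35}
Elements from B not already included: {4, 25, 28, 33, 40}
A ∪ B = {4, 5, 8, 10, 21, 22, 24, 25, 28, 29, 30, 33, 35, 40}

{4, 5, 8, 10, 21, 22, 24, 25, 28, 29, 30, 33, 35, 40}


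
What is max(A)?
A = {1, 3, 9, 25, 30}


Set A = {1, 3, 9, 25, 30}
Elements in ascending order: 1, 3, 9, 25, 30
The largest element is 30.

30


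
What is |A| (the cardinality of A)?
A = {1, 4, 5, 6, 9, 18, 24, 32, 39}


Set A = {1, 4, 5, 6, 9, 18, 24, 32, 39}
Listing elements: 1, 4, 5, 6, 9, 18, 24, 32, 39
Counting: 9 elements
|A| = 9

9


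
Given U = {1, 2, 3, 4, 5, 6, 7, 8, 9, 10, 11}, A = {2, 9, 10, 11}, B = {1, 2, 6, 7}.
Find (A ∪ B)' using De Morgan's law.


U = {1, 2, 3, 4, 5, 6, 7, 8, 9, 10, 11}
A = {2, 9, 10, 11}, B = {1, 2, 6, 7}
A ∪ B = {1, 2, 6, 7, 9, 10, 11}
(A ∪ B)' = U \ (A ∪ B) = {3, 4, 5, 8}
Verification via A' ∩ B': A' = {1, 3, 4, 5, 6, 7, 8}, B' = {3, 4, 5, 8, 9, 10, 11}
A' ∩ B' = {3, 4, 5, 8} ✓

{3, 4, 5, 8}


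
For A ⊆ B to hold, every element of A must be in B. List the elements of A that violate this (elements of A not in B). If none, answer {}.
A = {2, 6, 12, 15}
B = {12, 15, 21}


Set A = {2, 6, 12, 15}
Set B = {12, 15, 21}
Check each element of A against B:
2 ∉ B (include), 6 ∉ B (include), 12 ∈ B, 15 ∈ B
Elements of A not in B: {2, 6}

{2, 6}


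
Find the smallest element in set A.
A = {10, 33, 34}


Set A = {10, 33, 34}
Elements in ascending order: 10, 33, 34
The smallest element is 10.

10


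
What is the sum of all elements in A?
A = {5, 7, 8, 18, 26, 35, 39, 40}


Set A = {5, 7, 8, 18, 26, 35, 39, 40}
Sum = 5 + 7 + 8 + 18 + 26 + 35 + 39 + 40 = 178

178


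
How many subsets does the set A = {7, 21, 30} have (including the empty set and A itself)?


Set A = {7, 21, 30}
|A| = 3
The power set P(A) contains all subsets of A.
|P(A)| = 2^|A| = 2^3 = 8

8


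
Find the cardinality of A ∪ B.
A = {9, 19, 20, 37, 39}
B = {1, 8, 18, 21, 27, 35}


Set A = {9, 19, 20, 37, 39}, |A| = 5
Set B = {1, 8, 18, 21, 27, 35}, |B| = 6
A ∩ B = {}, |A ∩ B| = 0
|A ∪ B| = |A| + |B| - |A ∩ B| = 5 + 6 - 0 = 11

11


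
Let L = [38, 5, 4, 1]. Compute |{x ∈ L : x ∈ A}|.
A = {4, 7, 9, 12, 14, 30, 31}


Set A = {4, 7, 9, 12, 14, 30, 31}
Candidates: [38, 5, 4, 1]
Check each candidate:
38 ∉ A, 5 ∉ A, 4 ∈ A, 1 ∉ A
Count of candidates in A: 1

1


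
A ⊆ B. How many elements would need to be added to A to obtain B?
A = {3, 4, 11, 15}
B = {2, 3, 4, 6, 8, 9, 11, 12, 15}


Set A = {3, 4, 11, 15}, |A| = 4
Set B = {2, 3, 4, 6, 8, 9, 11, 12, 15}, |B| = 9
Since A ⊆ B: B \ A = {2, 6, 8, 9, 12}
|B| - |A| = 9 - 4 = 5

5


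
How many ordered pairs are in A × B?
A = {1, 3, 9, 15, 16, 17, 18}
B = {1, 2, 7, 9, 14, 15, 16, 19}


Set A = {1, 3, 9, 15, 16, 17, 18} has 7 elements.
Set B = {1, 2, 7, 9, 14, 15, 16, 19} has 8 elements.
|A × B| = |A| × |B| = 7 × 8 = 56

56


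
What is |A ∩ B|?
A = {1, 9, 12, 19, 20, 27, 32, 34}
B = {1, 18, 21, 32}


Set A = {1, 9, 12, 19, 20, 27, 32, 34}
Set B = {1, 18, 21, 32}
A ∩ B = {1, 32}
|A ∩ B| = 2

2


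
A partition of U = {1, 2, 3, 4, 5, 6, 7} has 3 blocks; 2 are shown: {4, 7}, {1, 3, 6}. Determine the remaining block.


U = {1, 2, 3, 4, 5, 6, 7}
Shown blocks: {4, 7}, {1, 3, 6}
A partition's blocks are pairwise disjoint and cover U, so the missing block = U \ (union of shown blocks).
Union of shown blocks: {1, 3, 4, 6, 7}
Missing block = U \ (union) = {2, 5}

{2, 5}


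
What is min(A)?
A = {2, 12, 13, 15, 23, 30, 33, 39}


Set A = {2, 12, 13, 15, 23, 30, 33, 39}
Elements in ascending order: 2, 12, 13, 15, 23, 30, 33, 39
The smallest element is 2.

2


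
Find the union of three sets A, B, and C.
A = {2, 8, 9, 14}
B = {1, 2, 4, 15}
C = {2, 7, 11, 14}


Set A = {2, 8, 9, 14}
Set B = {1, 2, 4, 15}
Set C = {2, 7, 11, 14}
First, A ∪ B = {1, 2, 4, 8, 9, 14, 15}
Then, (A ∪ B) ∪ C = {1, 2, 4, 7, 8, 9, 11, 14, 15}

{1, 2, 4, 7, 8, 9, 11, 14, 15}


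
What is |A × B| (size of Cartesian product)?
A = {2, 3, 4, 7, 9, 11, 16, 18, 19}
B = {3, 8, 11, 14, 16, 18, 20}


Set A = {2, 3, 4, 7, 9, 11, 16, 18, 19} has 9 elements.
Set B = {3, 8, 11, 14, 16, 18, 20} has 7 elements.
|A × B| = |A| × |B| = 9 × 7 = 63

63


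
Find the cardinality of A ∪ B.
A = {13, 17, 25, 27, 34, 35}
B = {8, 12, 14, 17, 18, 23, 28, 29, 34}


Set A = {13, 17, 25, 27, 34, 35}, |A| = 6
Set B = {8, 12, 14, 17, 18, 23, 28, 29, 34}, |B| = 9
A ∩ B = {17, 34}, |A ∩ B| = 2
|A ∪ B| = |A| + |B| - |A ∩ B| = 6 + 9 - 2 = 13

13


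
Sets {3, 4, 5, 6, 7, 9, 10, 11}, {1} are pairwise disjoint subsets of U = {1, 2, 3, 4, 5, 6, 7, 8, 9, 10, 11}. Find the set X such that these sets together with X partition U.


U = {1, 2, 3, 4, 5, 6, 7, 8, 9, 10, 11}
Shown blocks: {3, 4, 5, 6, 7, 9, 10, 11}, {1}
A partition's blocks are pairwise disjoint and cover U, so the missing block = U \ (union of shown blocks).
Union of shown blocks: {1, 3, 4, 5, 6, 7, 9, 10, 11}
Missing block = U \ (union) = {2, 8}

{2, 8}


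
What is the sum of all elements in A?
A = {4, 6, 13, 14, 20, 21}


Set A = {4, 6, 13, 14, 20, 21}
Sum = 4 + 6 + 13 + 14 + 20 + 21 = 78

78


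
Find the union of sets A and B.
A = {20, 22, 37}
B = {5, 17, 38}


Set A = {20, 22, 37}
Set B = {5, 17, 38}
A ∪ B includes all elements in either set.
Elements from A: {20, 22, 37}
Elements from B not already included: {5, 17, 38}
A ∪ B = {5, 17, 20, 22, 37, 38}

{5, 17, 20, 22, 37, 38}


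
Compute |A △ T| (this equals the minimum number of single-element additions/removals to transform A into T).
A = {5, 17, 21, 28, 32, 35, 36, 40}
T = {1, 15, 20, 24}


Set A = {5, 17, 21, 28, 32, 35, 36, 40}
Set T = {1, 15, 20, 24}
Elements to remove from A (in A, not in T): {5, 17, 21, 28, 32, 35, 36, 40} → 8 removals
Elements to add to A (in T, not in A): {1, 15, 20, 24} → 4 additions
Total edits = 8 + 4 = 12

12


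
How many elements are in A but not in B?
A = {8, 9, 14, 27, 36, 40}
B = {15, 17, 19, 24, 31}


Set A = {8, 9, 14, 27, 36, 40}
Set B = {15, 17, 19, 24, 31}
A \ B = {8, 9, 14, 27, 36, 40}
|A \ B| = 6

6


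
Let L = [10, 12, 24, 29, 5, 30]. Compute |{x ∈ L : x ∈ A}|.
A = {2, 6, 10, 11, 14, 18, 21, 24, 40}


Set A = {2, 6, 10, 11, 14, 18, 21, 24, 40}
Candidates: [10, 12, 24, 29, 5, 30]
Check each candidate:
10 ∈ A, 12 ∉ A, 24 ∈ A, 29 ∉ A, 5 ∉ A, 30 ∉ A
Count of candidates in A: 2

2


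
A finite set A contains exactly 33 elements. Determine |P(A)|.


The set has 33 elements.
The power set contains all possible subsets.
|P(A)| = 2^|A| = 2^33 = 8589934592

8589934592
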